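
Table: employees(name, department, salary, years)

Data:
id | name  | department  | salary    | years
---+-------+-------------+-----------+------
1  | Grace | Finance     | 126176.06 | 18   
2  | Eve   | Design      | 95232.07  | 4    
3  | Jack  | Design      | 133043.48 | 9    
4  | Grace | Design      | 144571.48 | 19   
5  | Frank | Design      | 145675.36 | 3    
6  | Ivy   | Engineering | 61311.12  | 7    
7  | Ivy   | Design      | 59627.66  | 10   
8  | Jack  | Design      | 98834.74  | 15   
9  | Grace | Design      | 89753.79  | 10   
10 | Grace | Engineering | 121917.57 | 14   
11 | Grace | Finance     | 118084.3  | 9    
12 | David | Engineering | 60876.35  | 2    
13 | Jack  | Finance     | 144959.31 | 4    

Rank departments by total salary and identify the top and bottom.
SELECT department, SUM(salary)
FROM employees
GROUP BY department
ORDER BY SUM(salary)

All groups:
  Engineering: 244105.04
  Finance: 389219.67
  Design: 766738.58

Highest: Design (766738.58)
Lowest: Engineering (244105.04)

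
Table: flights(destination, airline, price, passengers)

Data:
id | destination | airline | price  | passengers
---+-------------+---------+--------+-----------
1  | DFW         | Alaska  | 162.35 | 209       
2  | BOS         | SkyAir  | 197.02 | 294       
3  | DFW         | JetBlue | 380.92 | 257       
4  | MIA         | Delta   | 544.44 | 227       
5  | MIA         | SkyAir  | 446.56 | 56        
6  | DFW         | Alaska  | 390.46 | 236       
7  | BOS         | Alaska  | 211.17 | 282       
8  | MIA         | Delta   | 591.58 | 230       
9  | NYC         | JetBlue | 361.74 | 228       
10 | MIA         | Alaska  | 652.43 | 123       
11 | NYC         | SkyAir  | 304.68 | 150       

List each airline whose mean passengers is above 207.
SELECT airline, AVG(passengers)
FROM flights
GROUP BY airline
HAVING AVG(passengers) > 207

Result:
  Alaska: avg=212.50
  Delta: avg=228.50
  JetBlue: avg=242.50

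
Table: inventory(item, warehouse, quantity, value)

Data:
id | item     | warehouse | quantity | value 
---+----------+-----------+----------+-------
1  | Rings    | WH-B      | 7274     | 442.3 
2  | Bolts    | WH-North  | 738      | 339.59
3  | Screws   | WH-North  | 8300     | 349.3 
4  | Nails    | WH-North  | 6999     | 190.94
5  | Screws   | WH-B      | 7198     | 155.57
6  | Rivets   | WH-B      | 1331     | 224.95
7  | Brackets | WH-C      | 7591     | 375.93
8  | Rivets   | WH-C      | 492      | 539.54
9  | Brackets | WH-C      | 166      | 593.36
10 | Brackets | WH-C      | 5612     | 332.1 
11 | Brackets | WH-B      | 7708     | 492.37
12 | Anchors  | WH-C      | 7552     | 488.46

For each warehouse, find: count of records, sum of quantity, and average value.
SELECT warehouse,
       COUNT(*) as cnt,
       SUM(quantity) as total_quantity,
       AVG(value) as avg_value
FROM inventory
GROUP BY warehouse

Result:
  WH-B: 4 records, 23511 total quantity, 328.80 avg value
  WH-C: 5 records, 21413 total quantity, 465.88 avg value
  WH-North: 3 records, 16037 total quantity, 293.28 avg value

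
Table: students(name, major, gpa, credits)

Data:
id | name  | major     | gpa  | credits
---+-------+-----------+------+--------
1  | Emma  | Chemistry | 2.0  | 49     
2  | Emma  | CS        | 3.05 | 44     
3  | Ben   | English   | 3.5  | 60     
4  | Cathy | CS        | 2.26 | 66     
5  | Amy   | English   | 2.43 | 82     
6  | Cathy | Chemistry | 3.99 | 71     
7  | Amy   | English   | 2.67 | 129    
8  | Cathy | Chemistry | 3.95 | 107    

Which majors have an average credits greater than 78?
SELECT major, AVG(credits)
FROM students
GROUP BY major
HAVING AVG(credits) > 78

Result:
  English: avg=90.33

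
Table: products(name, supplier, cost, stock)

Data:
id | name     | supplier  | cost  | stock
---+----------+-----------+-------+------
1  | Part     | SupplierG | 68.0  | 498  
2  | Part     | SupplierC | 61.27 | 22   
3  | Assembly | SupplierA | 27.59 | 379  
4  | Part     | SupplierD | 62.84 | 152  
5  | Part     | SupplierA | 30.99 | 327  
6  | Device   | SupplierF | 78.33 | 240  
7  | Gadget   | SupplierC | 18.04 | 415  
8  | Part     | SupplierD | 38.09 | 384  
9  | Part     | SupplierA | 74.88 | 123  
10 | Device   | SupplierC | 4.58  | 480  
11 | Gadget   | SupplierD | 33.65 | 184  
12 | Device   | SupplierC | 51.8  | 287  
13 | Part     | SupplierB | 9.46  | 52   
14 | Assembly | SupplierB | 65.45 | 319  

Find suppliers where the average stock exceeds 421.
SELECT supplier, AVG(stock)
FROM products
GROUP BY supplier
HAVING AVG(stock) > 421

Result:
  SupplierG: avg=498.00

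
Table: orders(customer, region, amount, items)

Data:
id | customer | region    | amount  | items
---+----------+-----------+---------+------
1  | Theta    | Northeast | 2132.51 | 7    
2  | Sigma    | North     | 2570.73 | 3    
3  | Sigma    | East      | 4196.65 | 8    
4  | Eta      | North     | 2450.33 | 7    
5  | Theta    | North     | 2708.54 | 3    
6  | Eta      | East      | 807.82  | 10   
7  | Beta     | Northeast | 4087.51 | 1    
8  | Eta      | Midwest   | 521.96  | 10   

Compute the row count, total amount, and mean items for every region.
SELECT region,
       COUNT(*) as cnt,
       SUM(amount) as total_amount,
       AVG(items) as avg_items
FROM orders
GROUP BY region

Result:
  East: 2 records, 5004.47 total amount, 9.00 avg items
  Midwest: 1 records, 521.96 total amount, 10.00 avg items
  North: 3 records, 7729.60 total amount, 4.33 avg items
  Northeast: 2 records, 6220.02 total amount, 4.00 avg items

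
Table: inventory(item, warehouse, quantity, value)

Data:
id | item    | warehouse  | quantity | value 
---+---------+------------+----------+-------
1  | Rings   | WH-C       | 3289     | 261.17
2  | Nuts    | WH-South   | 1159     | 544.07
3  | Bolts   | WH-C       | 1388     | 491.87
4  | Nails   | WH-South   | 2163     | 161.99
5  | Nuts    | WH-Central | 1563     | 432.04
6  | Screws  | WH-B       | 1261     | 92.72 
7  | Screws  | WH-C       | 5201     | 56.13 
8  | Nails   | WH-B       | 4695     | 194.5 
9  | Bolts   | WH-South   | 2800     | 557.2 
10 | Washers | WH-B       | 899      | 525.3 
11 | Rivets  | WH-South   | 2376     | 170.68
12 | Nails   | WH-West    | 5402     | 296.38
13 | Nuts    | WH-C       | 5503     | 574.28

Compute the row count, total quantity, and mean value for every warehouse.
SELECT warehouse,
       COUNT(*) as cnt,
       SUM(quantity) as total_quantity,
       AVG(value) as avg_value
FROM inventory
GROUP BY warehouse

Result:
  WH-B: 3 records, 6855 total quantity, 270.84 avg value
  WH-C: 4 records, 15381 total quantity, 345.86 avg value
  WH-Central: 1 records, 1563 total quantity, 432.04 avg value
  WH-South: 4 records, 8498 total quantity, 358.49 avg value
  WH-West: 1 records, 5402 total quantity, 296.38 avg value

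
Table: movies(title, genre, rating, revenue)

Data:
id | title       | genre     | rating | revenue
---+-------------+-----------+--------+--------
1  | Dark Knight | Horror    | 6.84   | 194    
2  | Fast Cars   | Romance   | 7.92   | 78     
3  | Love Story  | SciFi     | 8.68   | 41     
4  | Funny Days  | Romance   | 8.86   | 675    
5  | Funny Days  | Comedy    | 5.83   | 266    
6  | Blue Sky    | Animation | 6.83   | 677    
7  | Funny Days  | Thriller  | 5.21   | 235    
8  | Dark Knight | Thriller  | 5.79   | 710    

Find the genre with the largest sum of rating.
SELECT genre, SUM(rating) as val
FROM movies
GROUP BY genre
ORDER BY val DESC
LIMIT 1

Result: Romance with sum(rating) = 16.78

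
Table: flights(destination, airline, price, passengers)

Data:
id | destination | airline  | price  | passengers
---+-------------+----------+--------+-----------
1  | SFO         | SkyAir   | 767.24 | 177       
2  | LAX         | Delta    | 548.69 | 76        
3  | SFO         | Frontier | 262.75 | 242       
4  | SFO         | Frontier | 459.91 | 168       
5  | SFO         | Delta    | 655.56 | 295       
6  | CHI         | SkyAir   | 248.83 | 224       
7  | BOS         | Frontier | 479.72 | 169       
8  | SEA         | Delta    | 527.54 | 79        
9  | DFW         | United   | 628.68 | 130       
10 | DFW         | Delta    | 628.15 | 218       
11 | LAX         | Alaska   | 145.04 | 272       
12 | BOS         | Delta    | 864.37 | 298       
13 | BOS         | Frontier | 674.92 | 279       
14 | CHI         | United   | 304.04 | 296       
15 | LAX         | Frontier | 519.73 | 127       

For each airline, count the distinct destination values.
SELECT airline, COUNT(DISTINCT destination)
FROM flights
GROUP BY airline

Result:
  Alaska: 1 distinct
  Delta: 5 distinct
  Frontier: 3 distinct
  SkyAir: 2 distinct
  United: 2 distinct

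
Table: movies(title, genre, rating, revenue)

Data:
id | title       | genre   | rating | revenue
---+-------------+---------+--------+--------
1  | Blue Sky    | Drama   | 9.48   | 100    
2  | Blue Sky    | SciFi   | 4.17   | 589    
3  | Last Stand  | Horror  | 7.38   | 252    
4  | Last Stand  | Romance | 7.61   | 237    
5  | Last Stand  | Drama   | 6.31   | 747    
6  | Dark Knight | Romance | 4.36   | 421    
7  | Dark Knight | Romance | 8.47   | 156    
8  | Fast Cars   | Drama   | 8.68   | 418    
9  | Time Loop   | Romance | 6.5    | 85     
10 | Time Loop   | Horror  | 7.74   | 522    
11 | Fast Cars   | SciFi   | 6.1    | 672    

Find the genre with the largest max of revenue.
SELECT genre, MAX(revenue) as val
FROM movies
GROUP BY genre
ORDER BY val DESC
LIMIT 1

Result: Drama with max(revenue) = 747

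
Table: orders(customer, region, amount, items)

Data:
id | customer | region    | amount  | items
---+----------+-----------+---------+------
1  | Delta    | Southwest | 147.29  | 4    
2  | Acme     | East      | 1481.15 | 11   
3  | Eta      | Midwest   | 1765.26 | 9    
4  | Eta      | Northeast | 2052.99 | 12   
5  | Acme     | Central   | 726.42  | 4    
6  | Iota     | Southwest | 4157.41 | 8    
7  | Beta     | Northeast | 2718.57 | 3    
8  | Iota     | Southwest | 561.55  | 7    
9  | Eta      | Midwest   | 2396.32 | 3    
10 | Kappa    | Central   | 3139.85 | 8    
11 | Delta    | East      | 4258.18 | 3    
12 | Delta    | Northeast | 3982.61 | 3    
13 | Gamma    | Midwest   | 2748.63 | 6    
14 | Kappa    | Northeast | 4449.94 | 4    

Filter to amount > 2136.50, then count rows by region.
SELECT region, COUNT(*)
FROM orders
WHERE amount > 2136.50
GROUP BY region

Note: WHERE filters rows before grouping.

Result:
  Central: 1
  East: 1
  Midwest: 2
  Northeast: 3
  Southwest: 1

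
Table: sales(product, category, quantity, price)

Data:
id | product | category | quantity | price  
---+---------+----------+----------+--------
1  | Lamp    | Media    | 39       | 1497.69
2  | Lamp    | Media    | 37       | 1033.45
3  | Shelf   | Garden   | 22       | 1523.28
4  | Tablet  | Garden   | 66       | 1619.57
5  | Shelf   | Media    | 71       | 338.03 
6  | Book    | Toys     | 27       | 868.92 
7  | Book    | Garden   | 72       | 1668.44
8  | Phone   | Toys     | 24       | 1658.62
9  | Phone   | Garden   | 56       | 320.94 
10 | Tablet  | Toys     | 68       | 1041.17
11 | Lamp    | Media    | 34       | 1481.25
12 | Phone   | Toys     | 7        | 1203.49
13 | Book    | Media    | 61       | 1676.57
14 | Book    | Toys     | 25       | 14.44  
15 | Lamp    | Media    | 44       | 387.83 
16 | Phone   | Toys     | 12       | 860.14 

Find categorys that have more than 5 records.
SELECT category, COUNT(*) as cnt
FROM sales
GROUP BY category
HAVING COUNT(*) > 5

Result:
  Media: 6
  Toys: 6

Note: HAVING filters groups after aggregation, WHERE filters rows before.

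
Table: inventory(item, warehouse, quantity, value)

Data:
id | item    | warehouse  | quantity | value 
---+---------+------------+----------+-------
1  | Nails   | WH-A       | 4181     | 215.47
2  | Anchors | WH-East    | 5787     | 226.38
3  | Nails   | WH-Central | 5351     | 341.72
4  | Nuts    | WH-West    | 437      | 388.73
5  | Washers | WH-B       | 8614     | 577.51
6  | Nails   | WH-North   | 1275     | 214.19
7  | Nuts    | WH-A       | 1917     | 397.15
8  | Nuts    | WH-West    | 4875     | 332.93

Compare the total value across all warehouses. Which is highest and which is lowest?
SELECT warehouse, SUM(value)
FROM inventory
GROUP BY warehouse
ORDER BY SUM(value)

All groups:
  WH-North: 214.19
  WH-East: 226.38
  WH-Central: 341.72
  WH-B: 577.51
  WH-A: 612.62
  WH-West: 721.66

Highest: WH-West (721.66)
Lowest: WH-North (214.19)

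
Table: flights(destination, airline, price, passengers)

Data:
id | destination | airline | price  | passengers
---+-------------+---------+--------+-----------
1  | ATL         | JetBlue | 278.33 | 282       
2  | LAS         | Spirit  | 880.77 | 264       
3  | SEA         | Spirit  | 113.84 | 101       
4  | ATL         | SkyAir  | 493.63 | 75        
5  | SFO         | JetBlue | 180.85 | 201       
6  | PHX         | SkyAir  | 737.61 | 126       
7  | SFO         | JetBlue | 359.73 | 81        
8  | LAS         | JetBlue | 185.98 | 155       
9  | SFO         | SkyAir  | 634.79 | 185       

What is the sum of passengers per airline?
SELECT airline, SUM(passengers) as result
FROM flights
GROUP BY airline

Result:
  JetBlue: 719
  SkyAir: 386
  Spirit: 365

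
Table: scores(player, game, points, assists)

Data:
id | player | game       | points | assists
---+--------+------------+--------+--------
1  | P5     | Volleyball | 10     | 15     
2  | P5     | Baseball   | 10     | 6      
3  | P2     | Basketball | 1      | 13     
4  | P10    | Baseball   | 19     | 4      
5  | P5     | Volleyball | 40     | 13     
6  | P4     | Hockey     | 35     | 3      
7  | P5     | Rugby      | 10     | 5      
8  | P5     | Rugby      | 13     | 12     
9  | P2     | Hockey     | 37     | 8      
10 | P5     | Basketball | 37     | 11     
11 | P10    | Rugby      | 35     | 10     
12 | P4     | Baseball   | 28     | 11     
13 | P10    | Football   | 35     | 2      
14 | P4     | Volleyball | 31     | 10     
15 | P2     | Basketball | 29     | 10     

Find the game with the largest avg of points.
SELECT game, AVG(points) as val
FROM scores
GROUP BY game
ORDER BY val DESC
LIMIT 1

Result: Hockey with avg(points) = 36.00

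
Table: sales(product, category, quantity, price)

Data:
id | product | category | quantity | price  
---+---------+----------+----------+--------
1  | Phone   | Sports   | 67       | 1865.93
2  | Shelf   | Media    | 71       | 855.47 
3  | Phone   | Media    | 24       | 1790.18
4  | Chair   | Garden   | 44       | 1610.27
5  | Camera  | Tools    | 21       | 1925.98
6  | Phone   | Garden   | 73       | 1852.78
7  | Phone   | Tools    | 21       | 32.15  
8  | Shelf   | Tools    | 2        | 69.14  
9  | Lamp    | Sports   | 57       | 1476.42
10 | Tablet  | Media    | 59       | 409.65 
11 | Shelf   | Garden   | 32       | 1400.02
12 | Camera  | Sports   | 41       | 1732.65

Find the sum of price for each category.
SELECT category, SUM(price) as result
FROM sales
GROUP BY category

Result:
  Garden: 4863.07
  Media: 3055.30
  Sports: 5075.00
  Tools: 2027.27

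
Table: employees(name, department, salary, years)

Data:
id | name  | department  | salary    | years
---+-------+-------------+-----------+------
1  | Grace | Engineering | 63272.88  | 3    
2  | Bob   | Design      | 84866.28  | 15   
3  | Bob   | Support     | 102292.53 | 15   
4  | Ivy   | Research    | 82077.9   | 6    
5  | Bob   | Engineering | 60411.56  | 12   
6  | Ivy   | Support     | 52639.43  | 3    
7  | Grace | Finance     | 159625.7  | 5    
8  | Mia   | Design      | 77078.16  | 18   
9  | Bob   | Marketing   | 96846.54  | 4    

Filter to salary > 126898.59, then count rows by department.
SELECT department, COUNT(*)
FROM employees
WHERE salary > 126898.59
GROUP BY department

Note: WHERE filters rows before grouping.

Result:
  Finance: 1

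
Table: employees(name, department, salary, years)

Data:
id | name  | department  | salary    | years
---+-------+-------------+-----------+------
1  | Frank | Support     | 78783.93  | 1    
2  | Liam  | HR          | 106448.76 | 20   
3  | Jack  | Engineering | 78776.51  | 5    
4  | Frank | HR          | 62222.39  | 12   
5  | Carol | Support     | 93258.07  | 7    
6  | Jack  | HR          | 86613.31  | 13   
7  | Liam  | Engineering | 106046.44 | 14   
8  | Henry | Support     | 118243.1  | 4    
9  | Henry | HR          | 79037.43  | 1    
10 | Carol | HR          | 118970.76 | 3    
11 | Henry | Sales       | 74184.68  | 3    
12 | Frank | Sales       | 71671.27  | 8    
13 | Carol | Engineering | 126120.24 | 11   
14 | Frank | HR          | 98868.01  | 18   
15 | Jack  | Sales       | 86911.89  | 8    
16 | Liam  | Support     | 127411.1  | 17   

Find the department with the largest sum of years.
SELECT department, SUM(years) as val
FROM employees
GROUP BY department
ORDER BY val DESC
LIMIT 1

Result: HR with sum(years) = 67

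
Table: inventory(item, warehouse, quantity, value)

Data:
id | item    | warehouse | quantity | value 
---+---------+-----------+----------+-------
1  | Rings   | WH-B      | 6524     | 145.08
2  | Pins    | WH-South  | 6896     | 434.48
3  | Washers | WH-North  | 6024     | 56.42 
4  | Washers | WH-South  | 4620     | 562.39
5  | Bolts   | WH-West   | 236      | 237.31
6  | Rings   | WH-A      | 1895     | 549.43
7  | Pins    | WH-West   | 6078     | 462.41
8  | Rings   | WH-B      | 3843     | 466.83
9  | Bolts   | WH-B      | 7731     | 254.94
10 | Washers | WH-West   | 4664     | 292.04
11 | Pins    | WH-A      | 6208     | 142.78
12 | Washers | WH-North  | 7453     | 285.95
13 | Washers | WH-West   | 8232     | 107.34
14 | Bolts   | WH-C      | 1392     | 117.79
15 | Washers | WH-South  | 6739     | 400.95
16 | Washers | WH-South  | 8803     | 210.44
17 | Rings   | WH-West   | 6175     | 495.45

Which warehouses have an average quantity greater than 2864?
SELECT warehouse, AVG(quantity)
FROM inventory
GROUP BY warehouse
HAVING AVG(quantity) > 2864

Result:
  WH-A: avg=4051.50
  WH-B: avg=6032.67
  WH-North: avg=6738.50
  WH-South: avg=6764.50
  WH-West: avg=5077.00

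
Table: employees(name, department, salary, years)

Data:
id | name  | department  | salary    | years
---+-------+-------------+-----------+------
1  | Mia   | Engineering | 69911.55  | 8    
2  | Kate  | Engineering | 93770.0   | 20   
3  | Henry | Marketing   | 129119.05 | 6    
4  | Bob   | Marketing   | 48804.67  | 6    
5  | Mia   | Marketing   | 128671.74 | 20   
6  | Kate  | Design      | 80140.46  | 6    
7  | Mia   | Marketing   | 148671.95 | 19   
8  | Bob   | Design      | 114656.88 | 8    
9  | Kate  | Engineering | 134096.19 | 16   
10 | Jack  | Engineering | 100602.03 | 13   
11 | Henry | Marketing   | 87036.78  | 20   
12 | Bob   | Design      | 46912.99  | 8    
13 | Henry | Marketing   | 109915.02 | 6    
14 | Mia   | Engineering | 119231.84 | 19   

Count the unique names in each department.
SELECT department, COUNT(DISTINCT name)
FROM employees
GROUP BY department

Result:
  Design: 2 distinct
  Engineering: 3 distinct
  Marketing: 3 distinct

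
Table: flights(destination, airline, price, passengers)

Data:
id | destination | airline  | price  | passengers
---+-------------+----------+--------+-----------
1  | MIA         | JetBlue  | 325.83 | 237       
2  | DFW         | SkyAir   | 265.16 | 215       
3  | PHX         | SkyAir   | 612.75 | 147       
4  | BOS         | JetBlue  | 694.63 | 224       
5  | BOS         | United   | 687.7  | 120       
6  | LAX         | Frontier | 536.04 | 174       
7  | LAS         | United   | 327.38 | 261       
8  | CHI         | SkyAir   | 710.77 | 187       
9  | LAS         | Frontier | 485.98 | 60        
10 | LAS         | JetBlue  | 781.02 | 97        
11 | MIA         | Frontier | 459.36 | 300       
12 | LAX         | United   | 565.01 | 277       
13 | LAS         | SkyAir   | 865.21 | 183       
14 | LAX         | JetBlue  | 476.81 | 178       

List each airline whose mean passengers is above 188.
SELECT airline, AVG(passengers)
FROM flights
GROUP BY airline
HAVING AVG(passengers) > 188

Result:
  United: avg=219.33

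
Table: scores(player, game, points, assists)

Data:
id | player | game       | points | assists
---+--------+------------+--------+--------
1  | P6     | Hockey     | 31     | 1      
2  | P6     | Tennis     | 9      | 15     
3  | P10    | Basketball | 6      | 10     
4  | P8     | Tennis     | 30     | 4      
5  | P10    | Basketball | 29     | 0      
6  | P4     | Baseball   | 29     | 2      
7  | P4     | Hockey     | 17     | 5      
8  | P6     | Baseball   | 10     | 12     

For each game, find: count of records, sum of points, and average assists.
SELECT game,
       COUNT(*) as cnt,
       SUM(points) as total_points,
       AVG(assists) as avg_assists
FROM scores
GROUP BY game

Result:
  Baseball: 2 records, 39 total points, 7.00 avg assists
  Basketball: 2 records, 35 total points, 5.00 avg assists
  Hockey: 2 records, 48 total points, 3.00 avg assists
  Tennis: 2 records, 39 total points, 9.50 avg assists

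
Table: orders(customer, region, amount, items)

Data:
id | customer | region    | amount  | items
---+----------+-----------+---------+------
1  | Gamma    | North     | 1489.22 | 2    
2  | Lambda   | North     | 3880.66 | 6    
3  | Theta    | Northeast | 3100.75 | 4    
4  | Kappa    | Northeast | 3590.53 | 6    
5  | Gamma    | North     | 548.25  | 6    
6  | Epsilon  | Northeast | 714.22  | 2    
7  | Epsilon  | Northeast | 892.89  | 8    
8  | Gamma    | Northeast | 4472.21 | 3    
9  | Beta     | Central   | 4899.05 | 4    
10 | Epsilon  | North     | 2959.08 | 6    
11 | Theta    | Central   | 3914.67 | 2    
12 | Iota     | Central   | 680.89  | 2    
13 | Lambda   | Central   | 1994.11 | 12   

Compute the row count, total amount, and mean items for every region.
SELECT region,
       COUNT(*) as cnt,
       SUM(amount) as total_amount,
       AVG(items) as avg_items
FROM orders
GROUP BY region

Result:
  Central: 4 records, 11488.72 total amount, 5.00 avg items
  North: 4 records, 8877.21 total amount, 5.00 avg items
  Northeast: 5 records, 12770.60 total amount, 4.60 avg items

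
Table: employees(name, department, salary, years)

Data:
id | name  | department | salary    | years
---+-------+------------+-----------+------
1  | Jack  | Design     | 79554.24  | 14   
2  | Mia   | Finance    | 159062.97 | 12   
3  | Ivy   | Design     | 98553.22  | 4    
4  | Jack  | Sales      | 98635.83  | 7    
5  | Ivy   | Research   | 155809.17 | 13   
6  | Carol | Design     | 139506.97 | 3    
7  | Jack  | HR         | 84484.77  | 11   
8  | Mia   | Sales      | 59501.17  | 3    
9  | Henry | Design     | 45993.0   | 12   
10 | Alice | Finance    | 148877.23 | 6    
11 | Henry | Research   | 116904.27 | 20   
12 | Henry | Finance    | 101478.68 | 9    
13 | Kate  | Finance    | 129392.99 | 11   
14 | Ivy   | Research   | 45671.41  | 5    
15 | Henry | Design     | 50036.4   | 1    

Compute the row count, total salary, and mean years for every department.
SELECT department,
       COUNT(*) as cnt,
       SUM(salary) as total_salary,
       AVG(years) as avg_years
FROM employees
GROUP BY department

Result:
  Design: 5 records, 413643.83 total salary, 6.80 avg years
  Finance: 4 records, 538811.87 total salary, 9.50 avg years
  HR: 1 records, 84484.77 total salary, 11.00 avg years
  Research: 3 records, 318384.85 total salary, 12.67 avg years
  Sales: 2 records, 158137.00 total salary, 5.00 avg years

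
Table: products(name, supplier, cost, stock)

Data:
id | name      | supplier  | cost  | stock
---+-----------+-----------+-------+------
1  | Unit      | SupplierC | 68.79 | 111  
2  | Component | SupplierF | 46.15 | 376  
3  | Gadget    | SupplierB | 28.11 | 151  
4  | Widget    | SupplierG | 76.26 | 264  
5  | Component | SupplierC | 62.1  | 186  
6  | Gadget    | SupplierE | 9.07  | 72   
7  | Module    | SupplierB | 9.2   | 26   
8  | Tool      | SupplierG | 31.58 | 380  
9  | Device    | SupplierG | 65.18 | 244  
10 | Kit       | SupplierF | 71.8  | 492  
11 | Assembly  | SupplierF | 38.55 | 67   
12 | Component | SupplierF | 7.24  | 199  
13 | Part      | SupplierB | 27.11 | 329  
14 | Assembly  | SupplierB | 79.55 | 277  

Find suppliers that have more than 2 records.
SELECT supplier, COUNT(*) as cnt
FROM products
GROUP BY supplier
HAVING COUNT(*) > 2

Result:
  SupplierB: 4
  SupplierF: 4
  SupplierG: 3

Note: HAVING filters groups after aggregation, WHERE filters rows before.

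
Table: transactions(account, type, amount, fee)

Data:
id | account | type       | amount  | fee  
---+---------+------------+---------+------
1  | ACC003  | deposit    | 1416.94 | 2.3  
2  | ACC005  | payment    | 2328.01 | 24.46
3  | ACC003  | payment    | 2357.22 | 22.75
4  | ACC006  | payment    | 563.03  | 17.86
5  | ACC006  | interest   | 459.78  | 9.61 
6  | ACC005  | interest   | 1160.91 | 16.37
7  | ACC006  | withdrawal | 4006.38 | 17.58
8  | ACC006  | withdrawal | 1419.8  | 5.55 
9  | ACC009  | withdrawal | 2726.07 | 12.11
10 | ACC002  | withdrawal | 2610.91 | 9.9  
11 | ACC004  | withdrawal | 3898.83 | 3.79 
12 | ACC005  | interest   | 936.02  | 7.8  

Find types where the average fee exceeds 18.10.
SELECT type, AVG(fee)
FROM transactions
GROUP BY type
HAVING AVG(fee) > 18.10

Result:
  payment: avg=21.69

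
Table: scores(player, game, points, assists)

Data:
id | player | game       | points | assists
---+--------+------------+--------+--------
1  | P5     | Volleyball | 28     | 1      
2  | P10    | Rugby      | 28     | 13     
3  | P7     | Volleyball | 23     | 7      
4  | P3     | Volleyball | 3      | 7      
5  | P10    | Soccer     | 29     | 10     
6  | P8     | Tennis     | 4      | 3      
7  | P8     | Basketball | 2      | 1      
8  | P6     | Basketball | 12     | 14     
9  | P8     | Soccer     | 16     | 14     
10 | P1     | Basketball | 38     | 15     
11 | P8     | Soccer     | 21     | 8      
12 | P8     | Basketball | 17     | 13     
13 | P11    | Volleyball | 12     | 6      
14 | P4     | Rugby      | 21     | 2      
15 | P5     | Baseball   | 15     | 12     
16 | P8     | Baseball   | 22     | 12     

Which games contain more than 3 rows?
SELECT game, COUNT(*) as cnt
FROM scores
GROUP BY game
HAVING COUNT(*) > 3

Result:
  Basketball: 4
  Volleyball: 4

Note: HAVING filters groups after aggregation, WHERE filters rows before.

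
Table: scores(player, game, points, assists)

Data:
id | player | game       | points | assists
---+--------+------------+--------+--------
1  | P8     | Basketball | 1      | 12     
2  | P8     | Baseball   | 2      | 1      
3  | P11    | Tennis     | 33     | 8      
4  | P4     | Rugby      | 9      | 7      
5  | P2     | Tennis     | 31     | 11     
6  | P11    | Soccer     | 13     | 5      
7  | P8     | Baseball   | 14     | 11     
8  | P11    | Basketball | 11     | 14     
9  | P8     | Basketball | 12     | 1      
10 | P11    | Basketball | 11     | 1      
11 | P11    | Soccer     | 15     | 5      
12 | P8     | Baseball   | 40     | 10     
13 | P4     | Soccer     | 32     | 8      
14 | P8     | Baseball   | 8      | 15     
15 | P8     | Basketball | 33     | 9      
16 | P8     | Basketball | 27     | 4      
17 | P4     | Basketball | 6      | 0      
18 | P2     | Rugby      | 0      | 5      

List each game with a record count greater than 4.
SELECT game, COUNT(*) as cnt
FROM scores
GROUP BY game
HAVING COUNT(*) > 4

Result:
  Basketball: 7

Note: HAVING filters groups after aggregation, WHERE filters rows before.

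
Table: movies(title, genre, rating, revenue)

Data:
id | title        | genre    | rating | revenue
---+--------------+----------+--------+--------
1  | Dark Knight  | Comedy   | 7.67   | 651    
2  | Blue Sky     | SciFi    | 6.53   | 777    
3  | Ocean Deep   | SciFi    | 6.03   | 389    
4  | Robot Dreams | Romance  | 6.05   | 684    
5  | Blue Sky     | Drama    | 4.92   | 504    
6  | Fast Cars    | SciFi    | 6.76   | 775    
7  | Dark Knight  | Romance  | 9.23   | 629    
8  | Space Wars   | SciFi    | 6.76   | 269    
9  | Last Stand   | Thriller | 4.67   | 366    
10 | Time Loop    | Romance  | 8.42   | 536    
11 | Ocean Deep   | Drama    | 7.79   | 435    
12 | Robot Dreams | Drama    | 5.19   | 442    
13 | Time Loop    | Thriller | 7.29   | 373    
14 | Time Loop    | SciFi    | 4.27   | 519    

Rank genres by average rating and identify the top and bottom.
SELECT genre, AVG(rating)
FROM movies
GROUP BY genre
ORDER BY AVG(rating)

All groups:
  Drama: 5.97
  Thriller: 5.98
  SciFi: 6.07
  Comedy: 7.67
  Romance: 7.90

Highest: Romance (7.90)
Lowest: Drama (5.97)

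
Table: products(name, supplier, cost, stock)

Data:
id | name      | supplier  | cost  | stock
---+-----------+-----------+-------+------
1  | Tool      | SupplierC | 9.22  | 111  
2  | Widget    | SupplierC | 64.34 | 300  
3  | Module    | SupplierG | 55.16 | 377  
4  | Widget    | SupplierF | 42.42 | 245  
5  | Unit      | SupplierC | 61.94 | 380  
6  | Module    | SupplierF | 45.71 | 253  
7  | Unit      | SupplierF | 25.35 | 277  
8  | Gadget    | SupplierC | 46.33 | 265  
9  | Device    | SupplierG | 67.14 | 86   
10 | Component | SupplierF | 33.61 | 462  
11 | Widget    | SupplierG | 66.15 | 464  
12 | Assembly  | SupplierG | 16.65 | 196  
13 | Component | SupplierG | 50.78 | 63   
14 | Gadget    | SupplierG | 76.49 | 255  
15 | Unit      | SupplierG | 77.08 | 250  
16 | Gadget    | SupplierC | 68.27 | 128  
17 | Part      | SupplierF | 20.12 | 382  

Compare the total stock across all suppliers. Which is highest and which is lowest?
SELECT supplier, SUM(stock)
FROM products
GROUP BY supplier
ORDER BY SUM(stock)

All groups:
  SupplierC: 1184
  SupplierF: 1619
  SupplierG: 1691

Highest: SupplierG (1691)
Lowest: SupplierC (1184)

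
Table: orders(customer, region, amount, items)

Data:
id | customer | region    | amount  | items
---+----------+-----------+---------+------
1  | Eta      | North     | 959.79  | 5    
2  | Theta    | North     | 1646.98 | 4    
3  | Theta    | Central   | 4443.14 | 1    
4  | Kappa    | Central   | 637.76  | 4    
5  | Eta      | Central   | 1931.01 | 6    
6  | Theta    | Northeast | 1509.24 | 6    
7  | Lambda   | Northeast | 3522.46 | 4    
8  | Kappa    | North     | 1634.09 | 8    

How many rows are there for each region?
SELECT region, COUNT(*) as count
FROM orders
GROUP BY region

Result:
  Central: 3
  North: 3
  Northeast: 2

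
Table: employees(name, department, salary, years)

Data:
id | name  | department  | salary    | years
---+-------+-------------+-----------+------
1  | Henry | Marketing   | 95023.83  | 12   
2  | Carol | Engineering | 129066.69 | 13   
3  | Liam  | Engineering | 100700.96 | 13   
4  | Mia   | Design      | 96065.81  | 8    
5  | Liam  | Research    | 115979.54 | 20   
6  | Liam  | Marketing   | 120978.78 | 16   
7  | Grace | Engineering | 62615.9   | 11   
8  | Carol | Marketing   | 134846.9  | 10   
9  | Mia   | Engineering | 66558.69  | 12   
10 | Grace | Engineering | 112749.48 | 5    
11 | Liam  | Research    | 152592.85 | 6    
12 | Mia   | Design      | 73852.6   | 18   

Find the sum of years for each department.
SELECT department, SUM(years) as result
FROM employees
GROUP BY department

Result:
  Design: 26
  Engineering: 54
  Marketing: 38
  Research: 26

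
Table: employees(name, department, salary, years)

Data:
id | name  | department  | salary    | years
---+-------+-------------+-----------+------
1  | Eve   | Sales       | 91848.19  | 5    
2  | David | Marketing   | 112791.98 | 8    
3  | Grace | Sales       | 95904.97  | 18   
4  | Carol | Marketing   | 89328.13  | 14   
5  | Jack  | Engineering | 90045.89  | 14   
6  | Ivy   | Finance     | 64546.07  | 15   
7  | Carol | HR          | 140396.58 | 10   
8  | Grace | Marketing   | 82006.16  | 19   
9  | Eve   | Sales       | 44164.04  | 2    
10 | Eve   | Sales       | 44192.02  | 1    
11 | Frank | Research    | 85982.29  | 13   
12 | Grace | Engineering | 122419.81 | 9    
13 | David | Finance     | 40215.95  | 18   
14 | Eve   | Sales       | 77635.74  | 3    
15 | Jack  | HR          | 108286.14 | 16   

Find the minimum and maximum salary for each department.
SELECT department, MIN(salary), MAX(salary)
FROM employees
GROUP BY department

Result:
  Engineering: min=90045.89, max=122419.81
  Finance: min=40215.95, max=64546.07
  HR: min=108286.14, max=140396.58
  Marketing: min=82006.16, max=112791.98
  Research: min=85982.29, max=85982.29
  Sales: min=44164.04, max=95904.97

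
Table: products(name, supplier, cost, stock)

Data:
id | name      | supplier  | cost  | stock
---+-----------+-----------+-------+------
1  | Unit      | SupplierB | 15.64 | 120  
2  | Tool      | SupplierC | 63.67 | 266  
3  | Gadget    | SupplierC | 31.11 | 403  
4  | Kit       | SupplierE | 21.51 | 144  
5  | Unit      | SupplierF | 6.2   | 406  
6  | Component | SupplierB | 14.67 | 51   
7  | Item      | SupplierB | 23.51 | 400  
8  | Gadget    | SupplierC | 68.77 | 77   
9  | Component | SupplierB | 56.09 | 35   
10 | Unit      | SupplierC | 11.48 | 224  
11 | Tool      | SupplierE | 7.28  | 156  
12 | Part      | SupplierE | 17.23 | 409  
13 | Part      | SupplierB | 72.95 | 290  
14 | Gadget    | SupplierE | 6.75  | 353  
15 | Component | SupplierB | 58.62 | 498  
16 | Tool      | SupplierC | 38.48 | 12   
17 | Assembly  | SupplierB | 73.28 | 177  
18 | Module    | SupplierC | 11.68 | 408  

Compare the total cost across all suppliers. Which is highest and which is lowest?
SELECT supplier, SUM(cost)
FROM products
GROUP BY supplier
ORDER BY SUM(cost)

All groups:
  SupplierF: 6.20
  SupplierE: 52.77
  SupplierC: 225.19
  SupplierB: 314.76

Highest: SupplierB (314.76)
Lowest: SupplierF (6.20)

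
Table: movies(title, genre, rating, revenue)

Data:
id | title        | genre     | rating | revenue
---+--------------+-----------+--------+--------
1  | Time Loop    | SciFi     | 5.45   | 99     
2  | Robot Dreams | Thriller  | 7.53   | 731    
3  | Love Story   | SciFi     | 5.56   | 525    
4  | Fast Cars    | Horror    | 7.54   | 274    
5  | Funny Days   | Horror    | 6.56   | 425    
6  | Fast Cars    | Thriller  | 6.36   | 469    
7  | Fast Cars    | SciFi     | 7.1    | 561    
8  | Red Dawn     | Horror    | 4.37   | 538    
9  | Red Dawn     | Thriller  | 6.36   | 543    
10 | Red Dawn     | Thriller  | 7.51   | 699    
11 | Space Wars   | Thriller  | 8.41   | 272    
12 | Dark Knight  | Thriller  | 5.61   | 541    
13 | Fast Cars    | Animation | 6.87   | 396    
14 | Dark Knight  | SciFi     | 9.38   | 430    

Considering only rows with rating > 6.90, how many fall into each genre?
SELECT genre, COUNT(*)
FROM movies
WHERE rating > 6.90
GROUP BY genre

Note: WHERE filters rows before grouping.

Result:
  Horror: 1
  SciFi: 2
  Thriller: 3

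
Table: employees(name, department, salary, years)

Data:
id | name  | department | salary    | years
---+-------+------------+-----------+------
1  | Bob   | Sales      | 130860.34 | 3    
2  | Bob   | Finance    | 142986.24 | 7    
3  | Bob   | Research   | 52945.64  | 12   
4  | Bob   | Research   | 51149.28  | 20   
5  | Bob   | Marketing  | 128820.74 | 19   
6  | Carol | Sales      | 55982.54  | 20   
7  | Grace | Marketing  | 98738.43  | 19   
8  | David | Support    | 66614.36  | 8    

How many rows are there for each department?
SELECT department, COUNT(*) as count
FROM employees
GROUP BY department

Result:
  Finance: 1
  Marketing: 2
  Research: 2
  Sales: 2
  Support: 1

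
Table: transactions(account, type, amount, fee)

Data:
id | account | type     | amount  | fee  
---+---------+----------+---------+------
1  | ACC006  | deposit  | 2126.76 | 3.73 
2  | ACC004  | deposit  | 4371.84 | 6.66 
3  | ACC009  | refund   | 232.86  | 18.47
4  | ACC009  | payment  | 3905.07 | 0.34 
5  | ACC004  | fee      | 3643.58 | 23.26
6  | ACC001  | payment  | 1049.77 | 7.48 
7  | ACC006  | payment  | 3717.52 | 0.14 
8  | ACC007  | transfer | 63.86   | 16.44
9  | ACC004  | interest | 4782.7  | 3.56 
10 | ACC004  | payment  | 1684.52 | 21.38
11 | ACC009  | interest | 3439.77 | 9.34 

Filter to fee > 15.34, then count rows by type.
SELECT type, COUNT(*)
FROM transactions
WHERE fee > 15.34
GROUP BY type

Note: WHERE filters rows before grouping.

Result:
  fee: 1
  payment: 1
  refund: 1
  transfer: 1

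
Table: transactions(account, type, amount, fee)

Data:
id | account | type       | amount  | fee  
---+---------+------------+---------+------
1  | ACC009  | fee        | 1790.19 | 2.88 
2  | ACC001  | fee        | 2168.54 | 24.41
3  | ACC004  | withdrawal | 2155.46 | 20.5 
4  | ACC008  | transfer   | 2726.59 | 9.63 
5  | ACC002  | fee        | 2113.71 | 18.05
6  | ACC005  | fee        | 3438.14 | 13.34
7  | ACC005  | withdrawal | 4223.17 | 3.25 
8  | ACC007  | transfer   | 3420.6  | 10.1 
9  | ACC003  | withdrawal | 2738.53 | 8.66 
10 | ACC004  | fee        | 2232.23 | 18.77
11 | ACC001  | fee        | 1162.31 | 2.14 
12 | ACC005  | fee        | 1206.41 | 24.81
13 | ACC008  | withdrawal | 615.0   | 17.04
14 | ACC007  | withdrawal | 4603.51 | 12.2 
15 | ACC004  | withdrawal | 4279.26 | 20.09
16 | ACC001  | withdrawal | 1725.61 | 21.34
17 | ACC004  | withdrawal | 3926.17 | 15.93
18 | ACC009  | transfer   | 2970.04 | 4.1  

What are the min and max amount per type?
SELECT type, MIN(amount), MAX(amount)
FROM transactions
GROUP BY type

Result:
  fee: min=1162.31, max=3438.14
  transfer: min=2726.59, max=3420.60
  withdrawal: min=615.00, max=4603.51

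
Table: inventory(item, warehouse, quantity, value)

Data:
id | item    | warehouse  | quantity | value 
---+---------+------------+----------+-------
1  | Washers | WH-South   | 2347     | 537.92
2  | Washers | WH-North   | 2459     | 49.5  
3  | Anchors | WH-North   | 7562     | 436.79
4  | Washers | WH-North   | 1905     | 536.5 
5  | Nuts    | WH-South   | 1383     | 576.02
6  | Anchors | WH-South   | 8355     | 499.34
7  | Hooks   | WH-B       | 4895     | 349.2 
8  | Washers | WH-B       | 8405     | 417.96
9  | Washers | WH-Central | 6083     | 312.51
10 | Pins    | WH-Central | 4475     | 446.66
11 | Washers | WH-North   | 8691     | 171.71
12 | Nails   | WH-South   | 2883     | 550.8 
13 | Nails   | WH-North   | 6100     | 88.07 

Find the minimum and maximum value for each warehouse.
SELECT warehouse, MIN(value), MAX(value)
FROM inventory
GROUP BY warehouse

Result:
  WH-B: min=349.20, max=417.96
  WH-Central: min=312.51, max=446.66
  WH-North: min=49.50, max=536.50
  WH-South: min=499.34, max=576.02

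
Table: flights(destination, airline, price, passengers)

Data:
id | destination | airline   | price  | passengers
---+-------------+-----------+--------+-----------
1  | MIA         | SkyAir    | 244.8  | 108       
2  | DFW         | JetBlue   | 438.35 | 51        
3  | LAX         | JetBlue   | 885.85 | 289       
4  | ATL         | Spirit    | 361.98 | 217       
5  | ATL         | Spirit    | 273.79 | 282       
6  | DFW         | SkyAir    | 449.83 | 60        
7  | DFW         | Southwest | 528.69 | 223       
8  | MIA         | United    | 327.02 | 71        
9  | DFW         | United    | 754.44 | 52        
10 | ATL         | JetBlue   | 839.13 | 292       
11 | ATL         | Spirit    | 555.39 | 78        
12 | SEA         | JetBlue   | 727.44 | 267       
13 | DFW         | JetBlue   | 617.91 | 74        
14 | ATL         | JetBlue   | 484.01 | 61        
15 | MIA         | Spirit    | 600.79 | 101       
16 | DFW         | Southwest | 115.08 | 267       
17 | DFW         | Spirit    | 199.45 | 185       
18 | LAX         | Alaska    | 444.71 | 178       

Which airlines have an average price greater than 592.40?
SELECT airline, AVG(price)
FROM flights
GROUP BY airline
HAVING AVG(price) > 592.40

Result:
  JetBlue: avg=665.45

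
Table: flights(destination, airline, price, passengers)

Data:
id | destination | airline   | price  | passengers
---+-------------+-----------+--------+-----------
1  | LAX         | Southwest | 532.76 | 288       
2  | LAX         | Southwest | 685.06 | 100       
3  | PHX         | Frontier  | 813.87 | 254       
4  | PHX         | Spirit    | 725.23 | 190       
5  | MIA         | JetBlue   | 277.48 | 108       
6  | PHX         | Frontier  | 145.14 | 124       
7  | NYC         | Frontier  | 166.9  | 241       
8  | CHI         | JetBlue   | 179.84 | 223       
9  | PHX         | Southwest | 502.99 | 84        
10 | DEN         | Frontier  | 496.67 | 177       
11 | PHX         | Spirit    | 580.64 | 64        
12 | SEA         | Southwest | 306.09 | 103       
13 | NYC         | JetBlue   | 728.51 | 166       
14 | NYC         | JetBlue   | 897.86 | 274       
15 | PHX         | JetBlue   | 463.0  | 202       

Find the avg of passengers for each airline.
SELECT airline, AVG(passengers) as result
FROM flights
GROUP BY airline

Result:
  Frontier: 199.00
  JetBlue: 194.60
  Southwest: 143.75
  Spirit: 127.00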